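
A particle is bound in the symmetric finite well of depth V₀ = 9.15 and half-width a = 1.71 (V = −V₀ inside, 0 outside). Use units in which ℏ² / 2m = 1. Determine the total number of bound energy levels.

N = 4

The dimensionless depth is z₀ = a√(2mV₀)/ℏ = 1.71 × √(9.150) = 5.173.
The even/odd transcendental equations gain one root per π/2 in z₀, giving N = 1 + ⌊2z₀/π⌋ = 1 + ⌊3.293⌋ = 4.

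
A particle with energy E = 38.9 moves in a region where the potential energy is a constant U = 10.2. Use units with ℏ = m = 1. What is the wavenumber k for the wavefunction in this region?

With E > U the solution is oscillatory, ψ ∝ e^{±ikx} with k = √(2m(E − U))/ℏ.
k = √(2 × 1 × 28.7) = 7.576.

k = 7.58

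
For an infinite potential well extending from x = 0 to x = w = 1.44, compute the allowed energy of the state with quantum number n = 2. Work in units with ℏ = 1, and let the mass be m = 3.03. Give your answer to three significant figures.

E = 3.14

The infinite-well eigenfunctions ψ_n = √(2/w) sin(nπx/w) vanish at both walls, giving E_n = n²π²ℏ²/(2mw²).
E_2 = 2² × π² / (2 × 3.03 × 1.44²) = 3.142.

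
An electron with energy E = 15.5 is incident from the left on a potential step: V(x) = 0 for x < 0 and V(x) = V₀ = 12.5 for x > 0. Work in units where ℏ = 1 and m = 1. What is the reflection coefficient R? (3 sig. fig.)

R = 0.151

On each side the TISE gives plane waves with k = √(2m(E − V))/ℏ: k₁ = √(2·1·15.5) = 5.568, k₂ = √(2·1·3) = 2.449.
Continuity of ψ and ψ′ at the step yields the reflection amplitude r = (k₁ − k₂)/(k₁ + k₂) = 0.3889; thus R = |r|² = 0.1513, T = 0.8487.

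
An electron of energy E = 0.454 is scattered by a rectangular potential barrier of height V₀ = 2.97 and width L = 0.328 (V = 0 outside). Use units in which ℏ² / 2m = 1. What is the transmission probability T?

T = 0.636

E < V₀: inside the barrier ψ ∝ e^{±κx} with κ = √(2m(V₀ − E))/ℏ = 1.586.
κL = 0.5203, sinh(κL) = 0.5441.
The exact tunnelling result is T⁻¹ = 1 + V₀² sinh²(κL) / [4E(V₀ − E)] = 1.571, so T = 0.636.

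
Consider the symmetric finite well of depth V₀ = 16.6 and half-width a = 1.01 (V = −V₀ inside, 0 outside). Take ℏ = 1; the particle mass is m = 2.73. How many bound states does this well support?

N = 7

The dimensionless depth is z₀ = a√(2mV₀)/ℏ = 1.01 × √(90.64) = 9.615.
A new bound state (alternating even/odd) appears each time z₀ passes a multiple of π/2, so N = ⌊2z₀/π⌋ + 1 = ⌊6.121⌋ + 1 = 7.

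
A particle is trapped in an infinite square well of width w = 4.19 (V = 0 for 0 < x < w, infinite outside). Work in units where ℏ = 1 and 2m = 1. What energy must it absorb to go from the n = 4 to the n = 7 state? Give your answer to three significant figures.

ΔE = 18.6

E_n = n²π²ℏ²/(2mw²), so ΔE = (7² − 4²) π²ℏ²/(2mw²).
ΔE = 33 × π² / (2 × 0.5 × 4.19²) = 18.55.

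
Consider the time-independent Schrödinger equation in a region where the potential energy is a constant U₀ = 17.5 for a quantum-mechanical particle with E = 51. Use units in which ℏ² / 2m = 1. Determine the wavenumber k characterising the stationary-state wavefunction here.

k = 5.79

With E > U₀ the solution is oscillatory, ψ ∝ e^{±ikx} with k = √(2m(E − U₀))/ℏ.
k = √(2 × 0.5 × 33.5) = 5.788.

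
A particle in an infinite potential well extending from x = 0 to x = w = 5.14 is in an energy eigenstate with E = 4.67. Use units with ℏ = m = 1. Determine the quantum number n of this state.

n = 5

From E_n = n²π²ℏ²/(2mw²) invert to n = √(2mw²E)/(πℏ).
n = (5.14/π) × √(2 × 1 × 4.67) = 5.000 → n = 5.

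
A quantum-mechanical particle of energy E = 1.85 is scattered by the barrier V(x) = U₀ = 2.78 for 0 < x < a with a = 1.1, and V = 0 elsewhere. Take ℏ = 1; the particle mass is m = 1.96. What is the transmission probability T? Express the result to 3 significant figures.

T = 0.0522

E < U₀: inside the barrier ψ ∝ e^{±κx} with κ = √(2m(U₀ − E))/ℏ = 1.909.
κa = 2.100, sinh(κa) = 4.023.
The exact tunnelling result is T⁻¹ = 1 + U₀² sinh²(κa) / [4E(U₀ − E)] = 19.18, so T = 0.0522.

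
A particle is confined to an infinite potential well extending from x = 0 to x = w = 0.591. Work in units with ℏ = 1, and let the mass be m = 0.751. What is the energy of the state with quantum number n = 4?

E = 301

The infinite-well eigenfunctions ψ_n = √(2/w) sin(nπx/w) vanish at both walls, giving E_n = n²π²ℏ²/(2mw²).
E_4 = 4² × π² / (2 × 0.751 × 0.591²) = 301.0.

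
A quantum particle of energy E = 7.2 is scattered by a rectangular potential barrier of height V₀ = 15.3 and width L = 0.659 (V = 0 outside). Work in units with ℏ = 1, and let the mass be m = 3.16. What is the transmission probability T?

T = 0.000320

Since E < V₀ the interior solution is evanescent with decay constant κ = √(2m(V₀ − E))/ℏ = 7.155.
κL = 4.715, sinh(κL) = 55.80.
The exact tunnelling result is T⁻¹ = 1 + V₀² sinh²(κL) / [4E(V₀ − E)] = 3126, so T = 0.000320.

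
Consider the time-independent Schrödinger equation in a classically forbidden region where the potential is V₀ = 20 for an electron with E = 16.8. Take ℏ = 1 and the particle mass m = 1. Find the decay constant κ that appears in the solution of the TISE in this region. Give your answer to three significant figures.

Since E < V₀ the TISE in this region is ψ'' = κ²ψ with κ = √(2m(V₀ − E))/ℏ.
κ = √(2 × 1 × 3.2) = 2.530.

κ = 2.53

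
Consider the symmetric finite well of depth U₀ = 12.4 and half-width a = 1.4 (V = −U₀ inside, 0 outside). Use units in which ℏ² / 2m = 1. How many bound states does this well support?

Define the well-strength parameter z₀ = (a/ℏ)√(2mU₀) = 1.4 × √(2·0.5·12.4) = 4.930.
A new bound state (alternating even/odd) appears each time z₀ passes a multiple of π/2, so N = ⌊2z₀/π⌋ + 1 = ⌊3.138⌋ + 1 = 4.

N = 4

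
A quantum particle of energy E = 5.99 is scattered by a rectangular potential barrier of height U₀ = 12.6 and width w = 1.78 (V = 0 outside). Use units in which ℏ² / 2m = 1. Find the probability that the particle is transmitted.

T = 0.000423

E < U₀: inside the barrier ψ ∝ e^{±κx} with κ = √(2m(U₀ − E))/ℏ = 2.571.
κw = 4.576, sinh(κw) = 48.58.
The exact tunnelling result is T⁻¹ = 1 + U₀² sinh²(κw) / [4E(U₀ − E)] = 2366, so T = 0.000423.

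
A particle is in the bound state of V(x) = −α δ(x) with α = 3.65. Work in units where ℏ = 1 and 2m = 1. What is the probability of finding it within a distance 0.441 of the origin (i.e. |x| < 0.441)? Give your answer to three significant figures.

P = 0.800

The normalised bound state is ψ = √κ e^{−κ|x|} with κ = mα/ℏ² = 1.825.
P(|x| < d) = ∫_{−d}^{d} κ e^{−2κ|x|} dx = 1 − e^{−2κd} = 1 − e^{−1.610} = 0.8000.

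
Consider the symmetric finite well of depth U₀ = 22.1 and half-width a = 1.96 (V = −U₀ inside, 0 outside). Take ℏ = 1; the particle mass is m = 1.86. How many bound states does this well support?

Define the well-strength parameter z₀ = (a/ℏ)√(2mU₀) = 1.96 × √(2·1.86·22.1) = 17.77.
A new bound state (alternating even/odd) appears each time z₀ passes a multiple of π/2, so N = ⌊2z₀/π⌋ + 1 = ⌊11.31⌋ + 1 = 12.

N = 12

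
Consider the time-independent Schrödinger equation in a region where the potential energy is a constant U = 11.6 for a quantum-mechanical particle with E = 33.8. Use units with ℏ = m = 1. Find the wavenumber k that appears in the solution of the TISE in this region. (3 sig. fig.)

k = 6.66

With E > U the solution is oscillatory, ψ ∝ e^{±ikx} with k = √(2m(E − U))/ℏ.
k = √(2 × 1 × 22.2) = 6.663.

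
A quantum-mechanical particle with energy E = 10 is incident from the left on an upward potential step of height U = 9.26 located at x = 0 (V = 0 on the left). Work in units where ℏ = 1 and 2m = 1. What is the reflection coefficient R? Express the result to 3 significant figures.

On each side the TISE gives plane waves with k = √(2m(E − V))/ℏ: k₁ = √(2·½·10) = 3.162, k₂ = √(2·½·0.74) = 0.8602.
Matching ψ and ψ′ at x = 0 gives r = (k₁ − k₂)/(k₁ + k₂), so R = r² = 0.3275 and T = 1 − R = 0.6725.

R = 0.328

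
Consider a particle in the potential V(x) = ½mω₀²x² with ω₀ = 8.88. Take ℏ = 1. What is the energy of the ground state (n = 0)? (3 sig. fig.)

E = 4.44

Using E_n = (n + ½)ℏω₀: E_0 = 0.5 × 8.88 = 4.440.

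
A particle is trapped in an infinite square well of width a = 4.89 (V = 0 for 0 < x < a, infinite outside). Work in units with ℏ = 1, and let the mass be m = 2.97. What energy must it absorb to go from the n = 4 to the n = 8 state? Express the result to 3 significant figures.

E_n = n²π²ℏ²/(2ma²), so ΔE = (8² − 4²) π²ℏ²/(2ma²).
ΔE = 48 × π² / (2 × 2.97 × 4.89²) = 3.335.

ΔE = 3.34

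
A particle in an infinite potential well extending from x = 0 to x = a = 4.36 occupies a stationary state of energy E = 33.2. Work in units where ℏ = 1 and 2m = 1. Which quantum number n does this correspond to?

n = 8

From E_n = n²π²ℏ²/(2ma²) invert to n = √(2ma²E)/(πℏ).
n = (4.36/π) × √(2 × 0.5 × 33.2) = 7.997 → n = 8.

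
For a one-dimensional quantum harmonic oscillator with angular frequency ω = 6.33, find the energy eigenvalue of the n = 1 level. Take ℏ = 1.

E = 9.50

Using E_n = (n + ½)ℏω: E_1 = 1.5 × 6.33 = 9.495.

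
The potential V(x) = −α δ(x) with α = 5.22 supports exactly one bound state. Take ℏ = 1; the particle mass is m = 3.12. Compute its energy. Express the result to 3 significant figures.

For x ≠ 0 the bound state is ψ ∝ e^{−κ|x|}; integrating the TISE across the delta gives the cusp condition 2κ = 2mα/ℏ², so κ = 16.29.
Then E = −ℏ²κ²/(2m) = −mα²/(2ℏ²) = -42.51.

E = -42.5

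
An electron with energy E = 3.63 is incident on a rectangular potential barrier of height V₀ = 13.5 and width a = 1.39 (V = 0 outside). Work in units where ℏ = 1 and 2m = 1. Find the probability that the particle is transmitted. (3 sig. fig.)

T = 0.000506

Since E < V₀ the interior solution is evanescent with decay constant κ = √(2m(V₀ − E))/ℏ = 3.142.
κa = 4.367, sinh(κa) = 39.39.
The exact tunnelling result is T⁻¹ = 1 + V₀² sinh²(κa) / [4E(V₀ − E)] = 1974, so T = 0.000506.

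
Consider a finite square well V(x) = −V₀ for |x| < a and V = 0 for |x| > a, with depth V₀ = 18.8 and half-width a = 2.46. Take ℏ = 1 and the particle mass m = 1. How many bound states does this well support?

N = 10

The dimensionless depth is z₀ = a√(2mV₀)/ℏ = 2.46 × √(37.60) = 15.08.
A new bound state (alternating even/odd) appears each time z₀ passes a multiple of π/2, so N = ⌊2z₀/π⌋ + 1 = ⌊9.603⌋ + 1 = 10.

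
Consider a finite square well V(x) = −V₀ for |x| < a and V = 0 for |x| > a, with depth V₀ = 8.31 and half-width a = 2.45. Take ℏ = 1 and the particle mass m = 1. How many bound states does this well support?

N = 7

The dimensionless depth is z₀ = a√(2mV₀)/ℏ = 2.45 × √(16.62) = 9.988.
The even/odd transcendental equations gain one root per π/2 in z₀, giving N = 1 + ⌊2z₀/π⌋ = 1 + ⌊6.359⌋ = 7.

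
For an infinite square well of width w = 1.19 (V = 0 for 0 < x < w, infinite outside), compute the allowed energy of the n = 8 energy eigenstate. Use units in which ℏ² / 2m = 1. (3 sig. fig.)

E = 446

The infinite-well eigenfunctions ψ_n = √(2/w) sin(nπx/w) vanish at both walls, giving E_n = n²π²ℏ²/(2mw²).
E_8 = 8² × π² / (2 × 0.5 × 1.19²) = 446.1.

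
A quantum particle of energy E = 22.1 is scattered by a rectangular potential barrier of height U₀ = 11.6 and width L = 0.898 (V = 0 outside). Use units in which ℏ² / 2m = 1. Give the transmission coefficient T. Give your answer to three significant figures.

T = 0.992

Above the barrier the interior wavenumber is k₂ = √(2m(E − U₀))/ℏ = 3.240, giving phase k₂L = 2.910.
T = [1 + U₀² sin²(k₂L) / (4E(E − U₀))]⁻¹ = 1/1.008 = 0.992.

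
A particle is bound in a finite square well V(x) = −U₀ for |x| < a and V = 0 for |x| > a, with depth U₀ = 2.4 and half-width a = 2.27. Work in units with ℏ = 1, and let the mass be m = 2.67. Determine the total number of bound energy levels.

The dimensionless depth is z₀ = a√(2mU₀)/ℏ = 2.27 × √(12.82) = 8.126.
The even/odd transcendental equations gain one root per π/2 in z₀, giving N = 1 + ⌊2z₀/π⌋ = 1 + ⌊5.173⌋ = 6.

N = 6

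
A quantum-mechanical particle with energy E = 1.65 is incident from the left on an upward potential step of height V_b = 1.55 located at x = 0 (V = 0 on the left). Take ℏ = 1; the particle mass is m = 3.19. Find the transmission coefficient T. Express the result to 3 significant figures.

The wavenumbers are k₁ = √(2mE)/ℏ = 3.245 on the left and k₂ = √(2m(E − V_b))/ℏ = 0.7987 on the right.
Continuity of ψ and ψ′ at the step yields the reflection amplitude r = (k₁ − k₂)/(k₁ + k₂) = 0.6049; thus R = |r|² = 0.3659, T = 0.6341.

T = 0.634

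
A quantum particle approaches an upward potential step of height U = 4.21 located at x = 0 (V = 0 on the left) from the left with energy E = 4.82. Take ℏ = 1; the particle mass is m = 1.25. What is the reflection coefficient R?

On each side the TISE gives plane waves with k = √(2m(E − V))/ℏ: k₁ = √(2·1.25·4.82) = 3.471, k₂ = √(2·1.25·0.61) = 1.235.
Continuity of ψ and ψ′ at the step yields the reflection amplitude r = (k₁ − k₂)/(k₁ + k₂) = 0.4752; thus R = |r|² = 0.2258, T = 0.7742.

R = 0.226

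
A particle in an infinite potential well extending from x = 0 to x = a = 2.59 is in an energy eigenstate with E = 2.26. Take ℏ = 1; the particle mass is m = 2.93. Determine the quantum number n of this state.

n = 3

For an infinite well E_n = n²π²ℏ²/(2ma²), so n = (a/πℏ)√(2mE).
n = (2.59/π) × √(2 × 2.93 × 2.26) = 3.000 → n = 3.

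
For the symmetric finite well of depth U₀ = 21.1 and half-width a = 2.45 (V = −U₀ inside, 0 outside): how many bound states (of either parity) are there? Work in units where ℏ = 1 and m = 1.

Define the well-strength parameter z₀ = (a/ℏ)√(2mU₀) = 2.45 × √(2·1·21.1) = 15.92.
The even/odd transcendental equations gain one root per π/2 in z₀, giving N = 1 + ⌊2z₀/π⌋ = 1 + ⌊10.13⌋ = 11.

N = 11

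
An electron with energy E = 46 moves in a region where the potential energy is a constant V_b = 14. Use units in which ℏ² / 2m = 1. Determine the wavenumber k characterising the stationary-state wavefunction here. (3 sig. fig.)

k = 5.66

With E > V_b the solution is oscillatory, ψ ∝ e^{±ikx} with k = √(2m(E − V_b))/ℏ.
k = √(2 × 0.5 × 32) = 5.657.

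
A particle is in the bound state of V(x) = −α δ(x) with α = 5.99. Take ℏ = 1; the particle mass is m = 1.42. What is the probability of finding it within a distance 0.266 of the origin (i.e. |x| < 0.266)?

The normalised bound state is ψ = √κ e^{−κ|x|} with κ = mα/ℏ² = 8.506.
P(|x| < d) = ∫_{−d}^{d} κ e^{−2κ|x|} dx = 1 − e^{−2κd} = 1 − e^{−4.525} = 0.9892.

P = 0.989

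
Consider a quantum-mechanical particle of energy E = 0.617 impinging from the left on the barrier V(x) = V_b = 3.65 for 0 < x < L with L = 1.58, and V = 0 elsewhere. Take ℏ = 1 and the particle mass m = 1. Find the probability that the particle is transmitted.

E < V_b: inside the barrier ψ ∝ e^{±κx} with κ = √(2m(V_b − E))/ℏ = 2.463.
κL = 3.891, sinh(κL) = 24.48.
Matching ψ, ψ′ at both faces gives T = [1 + V_b² sinh²(κL) / (4E(V_b − E))]⁻¹ = 1/1068 = 0.000937.

T = 0.000937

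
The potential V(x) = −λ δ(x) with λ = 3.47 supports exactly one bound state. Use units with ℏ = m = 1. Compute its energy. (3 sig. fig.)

E = -6.02

For x ≠ 0 the bound state is ψ ∝ e^{−κ|x|}; integrating the TISE across the delta gives the cusp condition 2κ = 2mλ/ℏ², so κ = 3.470.
Then E = −ℏ²κ²/(2m) = −mλ²/(2ℏ²) = -6.020.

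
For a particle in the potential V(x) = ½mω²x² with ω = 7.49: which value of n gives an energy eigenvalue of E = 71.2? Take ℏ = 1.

E_n = ℏω(n + ½) ⇒ n = E/(ℏω) − ½ = 71.2/7.49 − 0.5 = 9.006 → n = 9.

n = 9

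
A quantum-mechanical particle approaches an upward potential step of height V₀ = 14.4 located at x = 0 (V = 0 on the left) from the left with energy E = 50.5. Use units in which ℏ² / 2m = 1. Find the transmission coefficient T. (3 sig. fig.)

On each side the TISE gives plane waves with k = √(2m(E − V))/ℏ: k₁ = √(2·½·50.5) = 7.106, k₂ = √(2·½·36.1) = 6.008.
Matching ψ and ψ′ at x = 0 gives r = (k₁ − k₂)/(k₁ + k₂), so R = r² = 0.007010 and T = 1 − R = 0.9930.

T = 0.993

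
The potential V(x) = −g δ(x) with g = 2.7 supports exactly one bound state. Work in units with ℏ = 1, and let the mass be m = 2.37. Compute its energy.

For x ≠ 0 the bound state is ψ ∝ e^{−κ|x|}; integrating the TISE across the delta gives the cusp condition 2κ = 2mg/ℏ², so κ = 6.399.
Then E = −ℏ²κ²/(2m) = −mg²/(2ℏ²) = -8.639.

E = -8.64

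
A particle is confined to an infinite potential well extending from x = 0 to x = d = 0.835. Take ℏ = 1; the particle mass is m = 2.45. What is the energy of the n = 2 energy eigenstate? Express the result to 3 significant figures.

E = 11.6

Requiring ψ(0) = ψ(d) = 0 quantises k = nπ/d, hence E_n = ℏ²k²/2m = n²π²ℏ²/(2md²).
E_2 = 2² × π² / (2 × 2.45 × 0.835²) = 11.56.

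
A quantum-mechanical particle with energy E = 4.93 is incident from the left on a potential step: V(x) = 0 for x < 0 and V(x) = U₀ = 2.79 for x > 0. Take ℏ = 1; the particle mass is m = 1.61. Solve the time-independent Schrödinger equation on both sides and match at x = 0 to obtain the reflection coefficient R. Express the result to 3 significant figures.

On each side the TISE gives plane waves with k = √(2m(E − V))/ℏ: k₁ = √(2·1.61·4.93) = 3.984, k₂ = √(2·1.61·2.14) = 2.625.
Matching ψ and ψ′ at x = 0 gives r = (k₁ − k₂)/(k₁ + k₂), so R = r² = 0.04230 and T = 1 − R = 0.9577.

R = 0.0423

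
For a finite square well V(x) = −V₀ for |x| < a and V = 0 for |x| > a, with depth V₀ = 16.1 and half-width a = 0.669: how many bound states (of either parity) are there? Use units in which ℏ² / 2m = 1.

The dimensionless depth is z₀ = a√(2mV₀)/ℏ = 0.669 × √(16.10) = 2.684.
The even/odd transcendental equations gain one root per π/2 in z₀, giving N = 1 + ⌊2z₀/π⌋ = 1 + ⌊1.709⌋ = 2.

N = 2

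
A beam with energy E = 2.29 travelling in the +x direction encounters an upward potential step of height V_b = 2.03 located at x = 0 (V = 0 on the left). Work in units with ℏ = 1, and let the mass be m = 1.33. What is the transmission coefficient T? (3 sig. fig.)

T = 0.754

On each side the TISE gives plane waves with k = √(2m(E − V))/ℏ: k₁ = √(2·1.33·2.29) = 2.468, k₂ = √(2·1.33·0.26) = 0.8316.
Continuity of ψ and ψ′ at the step yields the reflection amplitude r = (k₁ − k₂)/(k₁ + k₂) = 0.4959; thus R = |r|² = 0.2460, T = 0.7540.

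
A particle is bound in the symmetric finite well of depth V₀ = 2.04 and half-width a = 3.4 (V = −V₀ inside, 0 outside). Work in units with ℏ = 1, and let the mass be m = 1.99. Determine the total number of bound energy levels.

N = 7

The dimensionless depth is z₀ = a√(2mV₀)/ℏ = 3.4 × √(8.119) = 9.688.
The even/odd transcendental equations gain one root per π/2 in z₀, giving N = 1 + ⌊2z₀/π⌋ = 1 + ⌊6.168⌋ = 7.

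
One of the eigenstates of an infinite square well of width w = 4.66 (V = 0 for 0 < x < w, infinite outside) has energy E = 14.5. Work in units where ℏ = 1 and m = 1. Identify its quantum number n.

From E_n = n²π²ℏ²/(2mw²) invert to n = √(2mw²E)/(πℏ).
n = (4.66/π) × √(2 × 1 × 14.5) = 7.988 → n = 8.

n = 8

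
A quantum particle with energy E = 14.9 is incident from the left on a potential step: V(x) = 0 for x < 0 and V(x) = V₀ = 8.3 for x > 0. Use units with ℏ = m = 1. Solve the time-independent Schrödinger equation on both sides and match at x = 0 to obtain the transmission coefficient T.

The wavenumbers are k₁ = √(2mE)/ℏ = 5.459 on the left and k₂ = √(2m(E − V₀))/ℏ = 3.633 on the right.
Matching ψ and ψ′ at x = 0 gives r = (k₁ − k₂)/(k₁ + k₂), so R = r² = 0.04032 and T = 1 − R = 0.9597.

T = 0.960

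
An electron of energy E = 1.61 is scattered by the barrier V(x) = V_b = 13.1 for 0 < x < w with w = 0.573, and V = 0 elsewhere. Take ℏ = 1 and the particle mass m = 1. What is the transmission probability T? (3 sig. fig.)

T = 0.00710

Since E < V_b the interior solution is evanescent with decay constant κ = √(2m(V_b − E))/ℏ = 4.794.
κw = 2.747, sinh(κw) = 7.764.
The exact tunnelling result is T⁻¹ = 1 + V_b² sinh²(κw) / [4E(V_b − E)] = 140.8, so T = 0.00710.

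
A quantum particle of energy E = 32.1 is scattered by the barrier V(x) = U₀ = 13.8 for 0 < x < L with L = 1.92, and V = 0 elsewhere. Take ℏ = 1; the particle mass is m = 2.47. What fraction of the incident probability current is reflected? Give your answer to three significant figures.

Above the barrier the interior wavenumber is k₂ = √(2m(E − U₀))/ℏ = 9.508, giving phase k₂L = 18.26.
T = [1 + U₀² sin²(k₂L) / (4E(E − U₀))]⁻¹ = 1/1.025 = 0.975.
R = 1 − T = 0.0248.

R = 0.0248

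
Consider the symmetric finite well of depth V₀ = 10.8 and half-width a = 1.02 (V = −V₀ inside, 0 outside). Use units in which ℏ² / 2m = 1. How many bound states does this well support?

Define the well-strength parameter z₀ = (a/ℏ)√(2mV₀) = 1.02 × √(2·0.5·10.8) = 3.352.
A new bound state (alternating even/odd) appears each time z₀ passes a multiple of π/2, so N = ⌊2z₀/π⌋ + 1 = ⌊2.134⌋ + 1 = 3.

N = 3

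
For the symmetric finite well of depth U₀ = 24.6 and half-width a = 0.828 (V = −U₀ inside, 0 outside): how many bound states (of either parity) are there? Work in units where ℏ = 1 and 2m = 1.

Define the well-strength parameter z₀ = (a/ℏ)√(2mU₀) = 0.828 × √(2·0.5·24.6) = 4.107.
The even/odd transcendental equations gain one root per π/2 in z₀, giving N = 1 + ⌊2z₀/π⌋ = 1 + ⌊2.614⌋ = 3.

N = 3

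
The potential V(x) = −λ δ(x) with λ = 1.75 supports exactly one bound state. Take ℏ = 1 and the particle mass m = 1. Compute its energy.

The bound state is ψ(x) = √κ e^{−κ|x|}. The derivative jump ψ'(0⁺) − ψ'(0⁻) = −(2mλ/ℏ²)ψ(0) fixes κ = mλ/ℏ² = 1.750.
Then E = −ℏ²κ²/(2m) = −mλ²/(2ℏ²) = -1.531.

E = -1.53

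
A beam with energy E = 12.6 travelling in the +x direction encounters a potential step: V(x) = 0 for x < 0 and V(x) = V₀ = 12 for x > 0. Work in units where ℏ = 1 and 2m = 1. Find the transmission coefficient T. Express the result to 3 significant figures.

T = 0.588

The wavenumbers are k₁ = √(2mE)/ℏ = 3.550 on the left and k₂ = √(2m(E − V₀))/ℏ = 0.7746 on the right.
Matching ψ and ψ′ at x = 0 gives r = (k₁ − k₂)/(k₁ + k₂), so R = r² = 0.4118 and T = 1 − R = 0.5882.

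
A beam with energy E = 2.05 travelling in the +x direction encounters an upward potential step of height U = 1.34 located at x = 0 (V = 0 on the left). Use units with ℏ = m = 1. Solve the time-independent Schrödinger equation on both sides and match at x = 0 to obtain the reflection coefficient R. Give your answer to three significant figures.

The wavenumbers are k₁ = √(2mE)/ℏ = 2.025 on the left and k₂ = √(2m(E − U))/ℏ = 1.192 on the right.
Continuity of ψ and ψ′ at the step yields the reflection amplitude r = (k₁ − k₂)/(k₁ + k₂) = 0.2590; thus R = |r|² = 0.06710, T = 0.9329.

R = 0.0671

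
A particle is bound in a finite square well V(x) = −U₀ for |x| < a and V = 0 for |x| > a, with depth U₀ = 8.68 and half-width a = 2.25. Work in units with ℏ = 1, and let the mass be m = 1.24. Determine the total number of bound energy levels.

The dimensionless depth is z₀ = a√(2mU₀)/ℏ = 2.25 × √(21.53) = 10.44.
A new bound state (alternating even/odd) appears each time z₀ passes a multiple of π/2, so N = ⌊2z₀/π⌋ + 1 = ⌊6.646⌋ + 1 = 7.

N = 7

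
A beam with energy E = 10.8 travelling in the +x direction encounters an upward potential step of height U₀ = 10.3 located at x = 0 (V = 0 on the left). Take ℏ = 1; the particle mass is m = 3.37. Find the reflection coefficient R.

R = 0.417

On each side the TISE gives plane waves with k = √(2m(E − V))/ℏ: k₁ = √(2·3.37·10.8) = 8.532, k₂ = √(2·3.37·0.5) = 1.836.
Matching ψ and ψ′ at x = 0 gives r = (k₁ − k₂)/(k₁ + k₂), so R = r² = 0.4171 and T = 1 − R = 0.5829.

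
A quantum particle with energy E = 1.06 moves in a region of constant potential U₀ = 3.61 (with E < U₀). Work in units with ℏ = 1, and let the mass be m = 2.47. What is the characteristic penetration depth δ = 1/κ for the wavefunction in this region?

Since E < U₀ the TISE in this region is ψ'' = κ²ψ with κ = √(2m(U₀ − E))/ℏ.
κ = √(2 × 2.47 × 2.55) = 3.549. The penetration depth is δ = 1/κ = 0.282.

δ = 0.282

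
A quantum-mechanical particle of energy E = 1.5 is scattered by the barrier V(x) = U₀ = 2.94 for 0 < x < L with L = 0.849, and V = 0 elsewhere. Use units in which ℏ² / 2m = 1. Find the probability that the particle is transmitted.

E < U₀: inside the barrier ψ ∝ e^{±κx} with κ = √(2m(U₀ − E))/ℏ = 1.200.
κL = 1.019, sinh(κL) = 1.204.
Matching ψ, ψ′ at both faces gives T = [1 + U₀² sinh²(κL) / (4E(U₀ − E))]⁻¹ = 1/2.451 = 0.408.

T = 0.408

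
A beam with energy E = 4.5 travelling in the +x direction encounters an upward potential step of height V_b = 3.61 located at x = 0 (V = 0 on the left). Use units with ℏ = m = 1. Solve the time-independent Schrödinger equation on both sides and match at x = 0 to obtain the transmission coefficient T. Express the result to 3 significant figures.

The wavenumbers are k₁ = √(2mE)/ℏ = 3.000 on the left and k₂ = √(2m(E − V_b))/ℏ = 1.334 on the right.
Matching ψ and ψ′ at x = 0 gives r = (k₁ − k₂)/(k₁ + k₂), so R = r² = 0.1477 and T = 1 − R = 0.8523.

T = 0.852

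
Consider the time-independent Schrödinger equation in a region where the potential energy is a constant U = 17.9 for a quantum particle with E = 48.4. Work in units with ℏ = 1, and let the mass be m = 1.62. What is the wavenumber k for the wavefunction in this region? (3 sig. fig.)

k = 9.94

With E > U the solution is oscillatory, ψ ∝ e^{±ikx} with k = √(2m(E − U))/ℏ.
k = √(2 × 1.62 × 30.5) = 9.941.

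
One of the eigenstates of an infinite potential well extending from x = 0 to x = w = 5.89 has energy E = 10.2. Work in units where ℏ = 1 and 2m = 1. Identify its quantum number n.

For an infinite well E_n = n²π²ℏ²/(2mw²), so n = (w/πℏ)√(2mE).
n = (5.89/π) × √(2 × 0.5 × 10.2) = 5.988 → n = 6.

n = 6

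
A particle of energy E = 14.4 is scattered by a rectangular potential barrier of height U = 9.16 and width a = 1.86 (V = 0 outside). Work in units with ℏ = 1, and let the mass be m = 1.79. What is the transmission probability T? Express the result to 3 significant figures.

T = 0.789

E > U: inside the barrier k₂ = √(2m(E − U))/ℏ = 4.331, k₂a = 8.056.
T = [1 + U² sin²(k₂a) / (4E(E − U))]⁻¹ = 1/1.267 = 0.789.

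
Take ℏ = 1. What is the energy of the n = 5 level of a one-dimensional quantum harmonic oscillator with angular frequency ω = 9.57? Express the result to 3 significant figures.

Using E_n = (n + ½)ℏω: E_5 = 5.5 × 9.57 = 52.64.

E = 52.6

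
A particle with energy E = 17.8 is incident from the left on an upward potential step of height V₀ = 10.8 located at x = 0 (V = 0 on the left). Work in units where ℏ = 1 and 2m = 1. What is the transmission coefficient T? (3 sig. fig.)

The wavenumbers are k₁ = √(2mE)/ℏ = 4.219 on the left and k₂ = √(2m(E − V₀))/ℏ = 2.646 on the right.
Continuity of ψ and ψ′ at the step yields the reflection amplitude r = (k₁ − k₂)/(k₁ + k₂) = 0.2292; thus R = |r|² = 0.05252, T = 0.9475.

T = 0.947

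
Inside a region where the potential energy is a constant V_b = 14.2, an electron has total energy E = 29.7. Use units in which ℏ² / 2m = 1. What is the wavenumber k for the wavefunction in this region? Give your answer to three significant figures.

With E > V_b the solution is oscillatory, ψ ∝ e^{±ikx} with k = √(2m(E − V_b))/ℏ.
k = √(2 × 0.5 × 15.5) = 3.937.

k = 3.94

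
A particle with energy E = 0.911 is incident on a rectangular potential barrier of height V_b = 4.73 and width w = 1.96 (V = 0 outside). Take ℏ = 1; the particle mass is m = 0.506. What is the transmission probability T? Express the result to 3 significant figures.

T = 0.00112

E < V_b: inside the barrier ψ ∝ e^{±κx} with κ = √(2m(V_b − E))/ℏ = 1.966.
κw = 3.853, sinh(κw) = 23.56.
The exact tunnelling result is T⁻¹ = 1 + V_b² sinh²(κw) / [4E(V_b − E)] = 893.5, so T = 0.00112.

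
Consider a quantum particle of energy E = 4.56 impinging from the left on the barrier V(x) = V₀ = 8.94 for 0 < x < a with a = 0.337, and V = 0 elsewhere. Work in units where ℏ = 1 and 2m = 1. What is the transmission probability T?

T = 0.631

Since E < V₀ the interior solution is evanescent with decay constant κ = √(2m(V₀ − E))/ℏ = 2.093.
κa = 0.7053, sinh(κa) = 0.7652.
Matching ψ, ψ′ at both faces gives T = [1 + V₀² sinh²(κa) / (4E(V₀ − E))]⁻¹ = 1/1.586 = 0.631.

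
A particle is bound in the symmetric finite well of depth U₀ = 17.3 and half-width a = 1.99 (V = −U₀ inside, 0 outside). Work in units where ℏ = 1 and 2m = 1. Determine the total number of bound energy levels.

N = 6

The dimensionless depth is z₀ = a√(2mU₀)/ℏ = 1.99 × √(17.30) = 8.277.
A new bound state (alternating even/odd) appears each time z₀ passes a multiple of π/2, so N = ⌊2z₀/π⌋ + 1 = ⌊5.269⌋ + 1 = 6.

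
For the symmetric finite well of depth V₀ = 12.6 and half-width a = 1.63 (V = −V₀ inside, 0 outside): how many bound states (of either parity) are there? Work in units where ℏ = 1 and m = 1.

Define the well-strength parameter z₀ = (a/ℏ)√(2mV₀) = 1.63 × √(2·1·12.6) = 8.183.
A new bound state (alternating even/odd) appears each time z₀ passes a multiple of π/2, so N = ⌊2z₀/π⌋ + 1 = ⌊5.209⌋ + 1 = 6.

N = 6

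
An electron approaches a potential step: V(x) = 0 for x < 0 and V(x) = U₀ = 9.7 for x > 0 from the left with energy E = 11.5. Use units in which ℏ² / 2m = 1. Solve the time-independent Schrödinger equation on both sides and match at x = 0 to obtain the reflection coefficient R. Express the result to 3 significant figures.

The wavenumbers are k₁ = √(2mE)/ℏ = 3.391 on the left and k₂ = √(2m(E − U₀))/ℏ = 1.342 on the right.
Continuity of ψ and ψ′ at the step yields the reflection amplitude r = (k₁ − k₂)/(k₁ + k₂) = 0.4330; thus R = |r|² = 0.1875, T = 0.8125.

R = 0.188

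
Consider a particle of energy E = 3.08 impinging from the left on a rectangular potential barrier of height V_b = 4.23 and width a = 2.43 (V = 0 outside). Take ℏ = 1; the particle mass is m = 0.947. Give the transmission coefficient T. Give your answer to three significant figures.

E < V_b: inside the barrier ψ ∝ e^{±κx} with κ = √(2m(V_b − E))/ℏ = 1.476.
κa = 3.586, sinh(κa) = 18.04.
The exact tunnelling result is T⁻¹ = 1 + V_b² sinh²(κa) / [4E(V_b − E)] = 411.8, so T = 0.00243.

T = 0.00243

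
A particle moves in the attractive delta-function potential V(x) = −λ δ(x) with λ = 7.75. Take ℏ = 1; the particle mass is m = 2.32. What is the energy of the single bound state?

E = -69.7

For x ≠ 0 the bound state is ψ ∝ e^{−κ|x|}; integrating the TISE across the delta gives the cusp condition 2κ = 2mλ/ℏ², so κ = 17.98.
Then E = −ℏ²κ²/(2m) = −mλ²/(2ℏ²) = -69.67.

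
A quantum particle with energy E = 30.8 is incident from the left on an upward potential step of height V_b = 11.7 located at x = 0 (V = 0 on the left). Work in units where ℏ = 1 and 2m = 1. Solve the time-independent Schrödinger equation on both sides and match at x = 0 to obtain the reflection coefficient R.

The wavenumbers are k₁ = √(2mE)/ℏ = 5.550 on the left and k₂ = √(2m(E − V_b))/ℏ = 4.370 on the right.
Continuity of ψ and ψ′ at the step yields the reflection amplitude r = (k₁ − k₂)/(k₁ + k₂) = 0.1189; thus R = |r|² = 0.01414, T = 0.9859.

R = 0.0141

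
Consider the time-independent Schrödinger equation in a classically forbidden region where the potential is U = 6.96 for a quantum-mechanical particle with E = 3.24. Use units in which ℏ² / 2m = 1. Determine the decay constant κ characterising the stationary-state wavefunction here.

Since E < U the TISE in this region is ψ'' = κ²ψ with κ = √(2m(U − E))/ℏ.
κ = √(2 × 0.5 × 3.72) = 1.929.

κ = 1.93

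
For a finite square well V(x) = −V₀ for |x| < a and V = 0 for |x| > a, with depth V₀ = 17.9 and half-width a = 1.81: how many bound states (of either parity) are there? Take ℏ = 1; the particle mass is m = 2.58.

N = 12

Define the well-strength parameter z₀ = (a/ℏ)√(2mV₀) = 1.81 × √(2·2.58·17.9) = 17.40.
A new bound state (alternating even/odd) appears each time z₀ passes a multiple of π/2, so N = ⌊2z₀/π⌋ + 1 = ⌊11.07⌋ + 1 = 12.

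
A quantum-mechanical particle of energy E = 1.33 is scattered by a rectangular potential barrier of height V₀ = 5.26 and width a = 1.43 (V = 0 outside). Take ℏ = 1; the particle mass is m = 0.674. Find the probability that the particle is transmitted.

Since E < V₀ the interior solution is evanescent with decay constant κ = √(2m(V₀ − E))/ℏ = 2.302.
κa = 3.291, sinh(κa) = 13.42.
The exact tunnelling result is T⁻¹ = 1 + V₀² sinh²(κa) / [4E(V₀ − E)] = 239.4, so T = 0.00418.

T = 0.00418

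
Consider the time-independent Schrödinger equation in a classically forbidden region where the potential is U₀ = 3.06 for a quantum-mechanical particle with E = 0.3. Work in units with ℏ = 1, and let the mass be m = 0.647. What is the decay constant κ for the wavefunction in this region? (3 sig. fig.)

Since E < U₀ the TISE in this region is ψ'' = κ²ψ with κ = √(2m(U₀ − E))/ℏ.
κ = √(2 × 0.647 × 2.76) = 1.890.

κ = 1.89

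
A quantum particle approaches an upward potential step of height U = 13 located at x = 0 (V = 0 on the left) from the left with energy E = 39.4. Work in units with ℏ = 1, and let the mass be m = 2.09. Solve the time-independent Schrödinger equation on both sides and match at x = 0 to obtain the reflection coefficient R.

On each side the TISE gives plane waves with k = √(2m(E − V))/ℏ: k₁ = √(2·2.09·39.4) = 12.83, k₂ = √(2·2.09·26.4) = 10.50.
Matching ψ and ψ′ at x = 0 gives r = (k₁ − k₂)/(k₁ + k₂), so R = r² = 0.009954 and T = 1 − R = 0.9900.

R = 0.00995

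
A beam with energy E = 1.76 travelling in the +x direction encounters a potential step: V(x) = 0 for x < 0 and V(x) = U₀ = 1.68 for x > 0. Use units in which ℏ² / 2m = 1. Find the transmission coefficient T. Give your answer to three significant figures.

On each side the TISE gives plane waves with k = √(2m(E − V))/ℏ: k₁ = √(2·½·1.76) = 1.327, k₂ = √(2·½·0.08) = 0.2828.
Matching ψ and ψ′ at x = 0 gives r = (k₁ − k₂)/(k₁ + k₂), so R = r² = 0.4206 and T = 1 − R = 0.5794.

T = 0.579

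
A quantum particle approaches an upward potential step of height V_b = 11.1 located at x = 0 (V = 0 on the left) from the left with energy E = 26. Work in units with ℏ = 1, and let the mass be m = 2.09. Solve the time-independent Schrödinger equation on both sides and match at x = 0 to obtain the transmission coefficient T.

The wavenumbers are k₁ = √(2mE)/ℏ = 10.42 on the left and k₂ = √(2m(E − V_b))/ℏ = 7.892 on the right.
Matching ψ and ψ′ at x = 0 gives r = (k₁ − k₂)/(k₁ + k₂), so R = r² = 0.01912 and T = 1 − R = 0.9809.

T = 0.981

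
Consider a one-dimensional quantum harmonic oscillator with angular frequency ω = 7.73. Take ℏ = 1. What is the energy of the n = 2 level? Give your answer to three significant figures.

E = 19.3

The oscillator eigenvalues are E_n = ℏω(n + ½), so E_2 = 7.73 × 2.5 = 19.33.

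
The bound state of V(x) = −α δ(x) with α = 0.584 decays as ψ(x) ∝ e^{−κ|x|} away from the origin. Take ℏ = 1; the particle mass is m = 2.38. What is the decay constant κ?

κ = 1.39

Integrate −(ℏ²/2m)ψ'' − αδ(x)ψ = Eψ from −ε to +ε: the ψ'' term gives ψ'(0⁺) − ψ'(0⁻) and the δ term gives −(2mα/ℏ²)ψ(0).
With ψ ∝ e^{−κ|x|} this yields −2κ = −2mα/ℏ², so κ = mα/ℏ² = 1.390.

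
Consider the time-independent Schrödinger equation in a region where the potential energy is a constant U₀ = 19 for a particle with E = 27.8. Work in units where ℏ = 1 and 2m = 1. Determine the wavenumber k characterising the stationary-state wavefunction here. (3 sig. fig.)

With E > U₀ the solution is oscillatory, ψ ∝ e^{±ikx} with k = √(2m(E − U₀))/ℏ.
k = √(2 × 0.5 × 8.8) = 2.966.

k = 2.97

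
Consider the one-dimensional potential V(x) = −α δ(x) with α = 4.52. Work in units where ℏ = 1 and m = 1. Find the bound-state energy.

The bound state is ψ(x) = √κ e^{−κ|x|}. The derivative jump ψ'(0⁺) − ψ'(0⁻) = −(2mα/ℏ²)ψ(0) fixes κ = mα/ℏ² = 4.520.
Then E = −ℏ²κ²/(2m) = −mα²/(2ℏ²) = -10.22.

E = -10.2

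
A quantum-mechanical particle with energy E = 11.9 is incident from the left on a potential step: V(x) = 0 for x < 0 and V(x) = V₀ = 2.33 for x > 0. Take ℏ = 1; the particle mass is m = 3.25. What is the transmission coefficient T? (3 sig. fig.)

T = 0.997

The wavenumbers are k₁ = √(2mE)/ℏ = 8.795 on the left and k₂ = √(2m(E − V₀))/ℏ = 7.887 on the right.
Continuity of ψ and ψ′ at the step yields the reflection amplitude r = (k₁ − k₂)/(k₁ + k₂) = 0.05442; thus R = |r|² = 0.002962, T = 0.9970.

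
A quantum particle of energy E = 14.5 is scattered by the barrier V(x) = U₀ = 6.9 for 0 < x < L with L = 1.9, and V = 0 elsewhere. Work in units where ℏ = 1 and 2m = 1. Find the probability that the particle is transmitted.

E > U₀: inside the barrier k₂ = √(2m(E − U₀))/ℏ = 2.757, k₂L = 5.238.
T = [1 + U₀² sin²(k₂L) / (4E(E − U₀))]⁻¹ = 1/1.081 = 0.925.

T = 0.925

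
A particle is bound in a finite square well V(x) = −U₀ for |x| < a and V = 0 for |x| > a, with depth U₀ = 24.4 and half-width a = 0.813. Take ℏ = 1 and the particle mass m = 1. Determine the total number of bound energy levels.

The dimensionless depth is z₀ = a√(2mU₀)/ℏ = 0.813 × √(48.80) = 5.679.
A new bound state (alternating even/odd) appears each time z₀ passes a multiple of π/2, so N = ⌊2z₀/π⌋ + 1 = ⌊3.616⌋ + 1 = 4.

N = 4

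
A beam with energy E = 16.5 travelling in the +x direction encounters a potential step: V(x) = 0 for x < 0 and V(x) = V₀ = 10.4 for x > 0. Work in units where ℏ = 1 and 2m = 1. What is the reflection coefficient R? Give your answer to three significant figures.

On each side the TISE gives plane waves with k = √(2m(E − V))/ℏ: k₁ = √(2·½·16.5) = 4.062, k₂ = √(2·½·6.1) = 2.470.
Matching ψ and ψ′ at x = 0 gives r = (k₁ − k₂)/(k₁ + k₂), so R = r² = 0.05942 and T = 1 − R = 0.9406.

R = 0.0594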